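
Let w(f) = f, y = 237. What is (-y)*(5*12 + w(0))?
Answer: -14220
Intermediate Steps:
(-y)*(5*12 + w(0)) = (-1*237)*(5*12 + 0) = -237*(60 + 0) = -237*60 = -14220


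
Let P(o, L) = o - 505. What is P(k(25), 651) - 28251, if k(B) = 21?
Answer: -28735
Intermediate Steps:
P(o, L) = -505 + o
P(k(25), 651) - 28251 = (-505 + 21) - 28251 = -484 - 28251 = -28735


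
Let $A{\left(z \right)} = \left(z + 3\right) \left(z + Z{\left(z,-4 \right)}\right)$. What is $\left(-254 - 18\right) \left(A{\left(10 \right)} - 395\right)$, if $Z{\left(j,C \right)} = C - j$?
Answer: $121584$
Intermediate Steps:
$A{\left(z \right)} = -12 - 4 z$ ($A{\left(z \right)} = \left(z + 3\right) \left(z - \left(4 + z\right)\right) = \left(3 + z\right) \left(-4\right) = -12 - 4 z$)
$\left(-254 - 18\right) \left(A{\left(10 \right)} - 395\right) = \left(-254 - 18\right) \left(\left(-12 - 40\right) - 395\right) = - 272 \left(\left(-12 - 40\right) - 395\right) = - 272 \left(-52 - 395\right) = \left(-272\right) \left(-447\right) = 121584$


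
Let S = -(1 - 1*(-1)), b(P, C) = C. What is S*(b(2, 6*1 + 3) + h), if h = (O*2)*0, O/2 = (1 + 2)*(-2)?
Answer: -18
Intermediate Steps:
O = -12 (O = 2*((1 + 2)*(-2)) = 2*(3*(-2)) = 2*(-6) = -12)
S = -2 (S = -(1 + 1) = -1*2 = -2)
h = 0 (h = -12*2*0 = -24*0 = 0)
S*(b(2, 6*1 + 3) + h) = -2*((6*1 + 3) + 0) = -2*((6 + 3) + 0) = -2*(9 + 0) = -2*9 = -18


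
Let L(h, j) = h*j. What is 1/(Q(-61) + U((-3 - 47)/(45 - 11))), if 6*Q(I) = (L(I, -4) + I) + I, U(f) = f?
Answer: 51/962 ≈ 0.053015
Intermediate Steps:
Q(I) = -I/3 (Q(I) = ((I*(-4) + I) + I)/6 = ((-4*I + I) + I)/6 = (-3*I + I)/6 = (-2*I)/6 = -I/3)
1/(Q(-61) + U((-3 - 47)/(45 - 11))) = 1/(-⅓*(-61) + (-3 - 47)/(45 - 11)) = 1/(61/3 - 50/34) = 1/(61/3 - 50*1/34) = 1/(61/3 - 25/17) = 1/(962/51) = 51/962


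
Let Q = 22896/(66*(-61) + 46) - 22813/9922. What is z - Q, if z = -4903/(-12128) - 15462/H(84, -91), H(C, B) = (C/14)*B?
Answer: 200343373552167/5447821739360 ≈ 36.775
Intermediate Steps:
H(C, B) = B*C/14 (H(C, B) = (C*(1/14))*B = (C/14)*B = B*C/14)
z = 31700029/1103648 (z = -4903/(-12128) - 15462/((1/14)*(-91)*84) = -4903*(-1/12128) - 15462/(-546) = 4903/12128 - 15462*(-1/546) = 4903/12128 + 2577/91 = 31700029/1103648 ≈ 28.723)
Q = -79492463/9872390 (Q = 22896/(-4026 + 46) - 22813*1/9922 = 22896/(-3980) - 22813/9922 = 22896*(-1/3980) - 22813/9922 = -5724/995 - 22813/9922 = -79492463/9872390 ≈ -8.0520)
z - Q = 31700029/1103648 - 1*(-79492463/9872390) = 31700029/1103648 + 79492463/9872390 = 200343373552167/5447821739360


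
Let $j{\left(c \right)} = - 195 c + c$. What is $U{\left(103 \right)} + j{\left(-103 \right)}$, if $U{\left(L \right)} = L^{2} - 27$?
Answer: $30564$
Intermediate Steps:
$U{\left(L \right)} = -27 + L^{2}$
$j{\left(c \right)} = - 194 c$
$U{\left(103 \right)} + j{\left(-103 \right)} = \left(-27 + 103^{2}\right) - -19982 = \left(-27 + 10609\right) + 19982 = 10582 + 19982 = 30564$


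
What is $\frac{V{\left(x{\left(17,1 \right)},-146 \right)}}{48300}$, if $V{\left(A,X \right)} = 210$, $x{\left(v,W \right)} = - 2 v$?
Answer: $\frac{1}{230} \approx 0.0043478$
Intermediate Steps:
$\frac{V{\left(x{\left(17,1 \right)},-146 \right)}}{48300} = \frac{210}{48300} = 210 \cdot \frac{1}{48300} = \frac{1}{230}$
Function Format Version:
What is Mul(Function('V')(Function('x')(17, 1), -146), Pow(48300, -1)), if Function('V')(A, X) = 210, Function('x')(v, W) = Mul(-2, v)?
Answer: Rational(1, 230) ≈ 0.0043478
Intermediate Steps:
Mul(Function('V')(Function('x')(17, 1), -146), Pow(48300, -1)) = Mul(210, Pow(48300, -1)) = Mul(210, Rational(1, 48300)) = Rational(1, 230)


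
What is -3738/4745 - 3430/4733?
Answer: -33967304/22458085 ≈ -1.5125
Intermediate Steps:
-3738/4745 - 3430/4733 = -33967304/22458085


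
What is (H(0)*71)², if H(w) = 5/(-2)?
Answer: 126025/4 ≈ 31506.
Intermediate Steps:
H(w) = -5/2 (H(w) = 5*(-½) = -5/2)
(H(0)*71)² = (-5/2*71)² = (-355/2)² = 126025/4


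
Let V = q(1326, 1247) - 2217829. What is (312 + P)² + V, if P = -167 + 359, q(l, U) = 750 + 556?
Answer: -1962507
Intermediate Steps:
q(l, U) = 1306
P = 192
V = -2216523 (V = 1306 - 2217829 = -2216523)
(312 + P)² + V = (312 + 192)² - 2216523 = 504² - 2216523 = 254016 - 2216523 = -1962507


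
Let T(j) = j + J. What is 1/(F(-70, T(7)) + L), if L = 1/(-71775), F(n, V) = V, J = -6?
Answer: 71775/71774 ≈ 1.0000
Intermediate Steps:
T(j) = -6 + j (T(j) = j - 6 = -6 + j)
L = -1/71775 ≈ -1.3932e-5
1/(F(-70, T(7)) + L) = 1/((-6 + 7) - 1/71775) = 1/(1 - 1/71775) = 1/(71774/71775) = 71775/71774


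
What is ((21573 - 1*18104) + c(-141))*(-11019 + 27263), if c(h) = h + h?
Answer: 51769628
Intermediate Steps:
c(h) = 2*h
((21573 - 1*18104) + c(-141))*(-11019 + 27263) = ((21573 - 1*18104) + 2*(-141))*(-11019 + 27263) = ((21573 - 18104) - 282)*16244 = (3469 - 282)*16244 = 3187*16244 = 51769628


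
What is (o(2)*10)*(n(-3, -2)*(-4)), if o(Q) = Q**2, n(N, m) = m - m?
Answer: 0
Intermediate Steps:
n(N, m) = 0
(o(2)*10)*(n(-3, -2)*(-4)) = (2**2*10)*(0*(-4)) = (4*10)*0 = 40*0 = 0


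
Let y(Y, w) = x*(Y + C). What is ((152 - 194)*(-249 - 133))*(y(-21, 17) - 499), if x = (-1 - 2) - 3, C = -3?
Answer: -5695620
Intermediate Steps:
x = -6 (x = -3 - 3 = -6)
y(Y, w) = 18 - 6*Y (y(Y, w) = -6*(Y - 3) = -6*(-3 + Y) = 18 - 6*Y)
((152 - 194)*(-249 - 133))*(y(-21, 17) - 499) = ((152 - 194)*(-249 - 133))*((18 - 6*(-21)) - 499) = (-42*(-382))*((18 + 126) - 499) = 16044*(144 - 499) = 16044*(-355) = -5695620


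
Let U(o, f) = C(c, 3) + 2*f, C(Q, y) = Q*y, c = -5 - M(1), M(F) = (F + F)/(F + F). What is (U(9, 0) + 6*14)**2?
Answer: 4356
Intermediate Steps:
M(F) = 1 (M(F) = (2*F)/((2*F)) = (2*F)*(1/(2*F)) = 1)
c = -6 (c = -5 - 1*1 = -5 - 1 = -6)
U(o, f) = -18 + 2*f (U(o, f) = -6*3 + 2*f = -18 + 2*f)
(U(9, 0) + 6*14)**2 = ((-18 + 2*0) + 6*14)**2 = ((-18 + 0) + 84)**2 = (-18 + 84)**2 = 66**2 = 4356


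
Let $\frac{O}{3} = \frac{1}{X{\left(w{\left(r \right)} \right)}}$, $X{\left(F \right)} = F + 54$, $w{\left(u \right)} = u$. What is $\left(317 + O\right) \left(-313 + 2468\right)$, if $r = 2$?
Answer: $\frac{38262025}{56} \approx 6.8325 \cdot 10^{5}$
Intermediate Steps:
$X{\left(F \right)} = 54 + F$
$O = \frac{3}{56}$ ($O = \frac{3}{54 + 2} = \frac{3}{56} \approx 0.053571$)
$\left(317 + O\right) \left(-313 + 2468\right) = \left(317 + \frac{3}{56}\right) \left(-313 + 2468\right) = \frac{17755}{56} \cdot 2155 = \frac{38262025}{56}$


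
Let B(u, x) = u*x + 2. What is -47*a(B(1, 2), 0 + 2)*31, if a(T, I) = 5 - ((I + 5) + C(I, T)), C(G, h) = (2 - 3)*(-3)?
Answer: 7285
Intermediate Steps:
B(u, x) = 2 + u*x
C(G, h) = 3 (C(G, h) = -1*(-3) = 3)
a(T, I) = -3 - I (a(T, I) = 5 - ((I + 5) + 3) = 5 - ((5 + I) + 3) = 5 - (8 + I) = 5 + (-8 - I) = -3 - I)
-47*a(B(1, 2), 0 + 2)*31 = -47*(-3 - (0 + 2))*31 = -47*(-3 - 1*2)*31 = -47*(-3 - 2)*31 = -47*(-5)*31 = 235*31 = 7285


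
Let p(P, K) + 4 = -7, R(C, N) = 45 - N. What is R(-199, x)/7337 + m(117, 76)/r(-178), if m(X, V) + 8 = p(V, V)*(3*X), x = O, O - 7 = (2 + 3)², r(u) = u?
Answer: 28389167/1305986 ≈ 21.738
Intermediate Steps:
O = 32 (O = 7 + (2 + 3)² = 7 + 5² = 7 + 25 = 32)
x = 32
p(P, K) = -11 (p(P, K) = -4 - 7 = -11)
m(X, V) = -8 - 33*X
R(-199, x)/7337 + m(117, 76)/r(-178) = (45 - 1*32)/7337 + (-8 - 33*117)/(-178) = (45 - 32)*(1/7337) + (-8 - 3861)*(-1/178) = 13*(1/7337) - 3869*(-1/178) = 13/7337 + 3869/178 = 28389167/1305986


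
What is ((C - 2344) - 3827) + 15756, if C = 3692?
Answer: 13277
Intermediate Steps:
((C - 2344) - 3827) + 15756 = ((3692 - 2344) - 3827) + 15756 = (1348 - 3827) + 15756 = -2479 + 15756 = 13277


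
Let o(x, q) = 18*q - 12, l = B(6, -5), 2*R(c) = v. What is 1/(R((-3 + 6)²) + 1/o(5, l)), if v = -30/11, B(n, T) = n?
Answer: -1056/1429 ≈ -0.73898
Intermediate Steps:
v = -30/11 (v = -30*1/11 = -30/11 ≈ -2.7273)
R(c) = -15/11 (R(c) = (½)*(-30/11) = -15/11)
l = 6
o(x, q) = -12 + 18*q
1/(R((-3 + 6)²) + 1/o(5, l)) = 1/(-15/11 + 1/(-12 + 18*6)) = 1/(-15/11 + 1/(-12 + 108)) = 1/(-15/11 + 1/96) = 1/(-1429/1056) = -1056/1429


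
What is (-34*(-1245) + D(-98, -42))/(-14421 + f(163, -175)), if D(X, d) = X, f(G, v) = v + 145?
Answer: -42232/14451 ≈ -2.9224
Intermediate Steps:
f(G, v) = 145 + v
(-34*(-1245) + D(-98, -42))/(-14421 + f(163, -175)) = (-34*(-1245) - 98)/(-14421 + (145 - 175)) = (42330 - 98)/(-14421 - 30) = 42232/(-14451) = 42232*(-1/14451) = -42232/14451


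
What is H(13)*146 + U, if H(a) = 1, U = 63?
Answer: 209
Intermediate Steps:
H(13)*146 + U = 1*146 + 63 = 146 + 63 = 209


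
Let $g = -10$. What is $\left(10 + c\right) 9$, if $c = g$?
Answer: $0$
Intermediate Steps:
$c = -10$
$\left(10 + c\right) 9 = \left(10 - 10\right) 9 = 0 \cdot 9 = 0$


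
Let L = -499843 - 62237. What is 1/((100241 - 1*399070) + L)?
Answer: -1/860909 ≈ -1.1616e-6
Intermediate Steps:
L = -562080
1/((100241 - 1*399070) + L) = 1/((100241 - 1*399070) - 562080) = 1/((100241 - 399070) - 562080) = 1/(-298829 - 562080) = 1/(-860909) = -1/860909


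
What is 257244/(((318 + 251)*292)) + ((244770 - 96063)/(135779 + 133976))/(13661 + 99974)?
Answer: 1971370452573834/1273258974686225 ≈ 1.5483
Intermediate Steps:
257244/(((318 + 251)*292)) + ((244770 - 96063)/(135779 + 133976))/(13661 + 99974) = 257244/((569*292)) + (148707/269755)/113635 = 257244/166148 + (148707*(1/269755))*(1/113635) = 257244*(1/166148) + (148707/269755)*(1/113635) = 64311/41537 + 148707/30653609425 = 1971370452573834/1273258974686225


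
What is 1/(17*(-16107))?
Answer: -1/273819 ≈ -3.6520e-6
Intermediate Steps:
1/(17*(-16107)) = 1/(-273819) = -1/273819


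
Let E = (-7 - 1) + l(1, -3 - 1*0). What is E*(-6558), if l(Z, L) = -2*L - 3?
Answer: 32790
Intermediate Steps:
l(Z, L) = -3 - 2*L
E = -5 (E = (-7 - 1) + (-3 - 2*(-3 - 1*0)) = -8 + (-3 - 2*(-3 + 0)) = -8 + (-3 - 2*(-3)) = -8 + (-3 + 6) = -8 + 3 = -5)
E*(-6558) = -5*(-6558) = 32790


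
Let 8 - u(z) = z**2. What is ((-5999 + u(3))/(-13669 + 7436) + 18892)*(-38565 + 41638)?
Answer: 361875976028/6233 ≈ 5.8058e+7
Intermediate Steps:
u(z) = 8 - z**2
((-5999 + u(3))/(-13669 + 7436) + 18892)*(-38565 + 41638) = ((-5999 + (8 - 1*3**2))/(-13669 + 7436) + 18892)*(-38565 + 41638) = ((-5999 + (8 - 1*9))/(-6233) + 18892)*3073 = ((-5999 + (8 - 9))*(-1/6233) + 18892)*3073 = ((-5999 - 1)*(-1/6233) + 18892)*3073 = (-6000*(-1/6233) + 18892)*3073 = (6000/6233 + 18892)*3073 = (117759836/6233)*3073 = 361875976028/6233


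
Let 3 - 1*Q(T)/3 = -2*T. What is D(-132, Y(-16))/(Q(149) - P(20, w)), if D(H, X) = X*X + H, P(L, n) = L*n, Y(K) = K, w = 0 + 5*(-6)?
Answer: 124/1503 ≈ 0.082502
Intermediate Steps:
w = -30 (w = 0 - 30 = -30)
D(H, X) = H + X² (D(H, X) = X² + H = H + X²)
Q(T) = 9 + 6*T (Q(T) = 9 - (-6)*T = 9 + 6*T)
D(-132, Y(-16))/(Q(149) - P(20, w)) = (-132 + (-16)²)/((9 + 6*149) - 20*(-30)) = (-132 + 256)/((9 + 894) - 1*(-600)) = 124/(903 + 600) = 124/1503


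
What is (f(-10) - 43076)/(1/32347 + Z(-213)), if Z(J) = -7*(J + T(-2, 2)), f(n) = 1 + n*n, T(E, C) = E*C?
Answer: -1390112325/49135094 ≈ -28.292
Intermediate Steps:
T(E, C) = C*E
f(n) = 1 + n**2
Z(J) = 28 - 7*J (Z(J) = -7*(J + 2*(-2)) = -7*(J - 4) = -7*(-4 + J) = 28 - 7*J)
(f(-10) - 43076)/(1/32347 + Z(-213)) = ((1 + (-10)**2) - 43076)/(1/32347 + (28 - 7*(-213))) = ((1 + 100) - 43076)/(1/32347 + (28 + 1491)) = (101 - 43076)/(1/32347 + 1519) = -42975/49135094/32347 = -42975*32347/49135094 = -1390112325/49135094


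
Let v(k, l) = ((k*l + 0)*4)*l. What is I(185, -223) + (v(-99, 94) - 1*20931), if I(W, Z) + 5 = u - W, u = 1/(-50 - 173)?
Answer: -784999472/223 ≈ -3.5202e+6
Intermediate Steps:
u = -1/223 (u = 1/(-223) = -1/223 ≈ -0.0044843)
v(k, l) = 4*k*l² (v(k, l) = ((k*l)*4)*l = (4*k*l)*l = 4*k*l²)
I(W, Z) = -1116/223 - W (I(W, Z) = -5 + (-1/223 - W) = -1116/223 - W)
I(185, -223) + (v(-99, 94) - 1*20931) = (-1116/223 - 1*185) + (4*(-99)*94² - 1*20931) = (-1116/223 - 185) + (4*(-99)*8836 - 20931) = -42371/223 + (-3499056 - 20931) = -42371/223 - 3519987 = -784999472/223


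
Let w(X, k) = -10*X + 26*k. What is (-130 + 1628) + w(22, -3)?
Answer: 1200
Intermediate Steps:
(-130 + 1628) + w(22, -3) = (-130 + 1628) + (-10*22 + 26*(-3)) = 1498 + (-220 - 78) = 1498 - 298 = 1200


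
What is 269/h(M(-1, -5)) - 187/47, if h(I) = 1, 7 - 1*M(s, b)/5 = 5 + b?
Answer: 12456/47 ≈ 265.02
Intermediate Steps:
M(s, b) = 10 - 5*b (M(s, b) = 35 - 5*(5 + b) = 35 + (-25 - 5*b) = 10 - 5*b)
269/h(M(-1, -5)) - 187/47 = 269/1 - 187/47 = 269*1 - 187*1/47 = 269 - 187/47 = 12456/47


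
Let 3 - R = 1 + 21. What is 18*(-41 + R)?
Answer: -1080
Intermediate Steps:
R = -19 (R = 3 - (1 + 21) = 3 - 1*22 = 3 - 22 = -19)
18*(-41 + R) = 18*(-41 - 19) = 18*(-60) = -1080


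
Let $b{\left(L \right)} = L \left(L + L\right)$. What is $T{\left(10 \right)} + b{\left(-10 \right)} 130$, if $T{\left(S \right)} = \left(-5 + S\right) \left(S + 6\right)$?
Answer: $26080$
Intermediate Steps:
$b{\left(L \right)} = 2 L^{2}$ ($b{\left(L \right)} = L 2 L = 2 L^{2}$)
$T{\left(S \right)} = \left(-5 + S\right) \left(6 + S\right)$
$T{\left(10 \right)} + b{\left(-10 \right)} 130 = \left(-30 + 10 + 10^{2}\right) + 2 \left(-10\right)^{2} \cdot 130 = \left(-30 + 10 + 100\right) + 2 \cdot 100 \cdot 130 = 80 + 200 \cdot 130 = 80 + 26000 = 26080$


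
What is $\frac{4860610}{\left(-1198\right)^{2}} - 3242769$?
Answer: $- \frac{2327015089633}{717602} \approx -3.2428 \cdot 10^{6}$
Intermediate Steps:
$\frac{4860610}{\left(-1198\right)^{2}} - 3242769 = \frac{4860610}{1435204} - 3242769 = 4860610 \cdot \frac{1}{1435204} - 3242769 = \frac{2430305}{717602} - 3242769 = - \frac{2327015089633}{717602}$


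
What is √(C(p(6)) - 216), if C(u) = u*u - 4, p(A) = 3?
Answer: I*√211 ≈ 14.526*I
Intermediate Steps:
C(u) = -4 + u² (C(u) = u² - 4 = -4 + u²)
√(C(p(6)) - 216) = √((-4 + 3²) - 216) = √((-4 + 9) - 216) = √(5 - 216) = √(-211) = I*√211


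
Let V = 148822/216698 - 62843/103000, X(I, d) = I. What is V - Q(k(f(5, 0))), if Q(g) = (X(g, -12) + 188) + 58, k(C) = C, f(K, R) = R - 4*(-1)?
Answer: -2789131393207/11159947000 ≈ -249.92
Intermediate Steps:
f(K, R) = 4 + R (f(K, R) = R + 4 = 4 + R)
Q(g) = 246 + g (Q(g) = (g + 188) + 58 = (188 + g) + 58 = 246 + g)
V = 855356793/11159947000 (V = 148822*(1/216698) - 62843*1/103000 = 74411/108349 - 62843/103000 = 855356793/11159947000 ≈ 0.076645)
V - Q(k(f(5, 0))) = 855356793/11159947000 - (246 + (4 + 0)) = 855356793/11159947000 - (246 + 4) = 855356793/11159947000 - 1*250 = 855356793/11159947000 - 250 = -2789131393207/11159947000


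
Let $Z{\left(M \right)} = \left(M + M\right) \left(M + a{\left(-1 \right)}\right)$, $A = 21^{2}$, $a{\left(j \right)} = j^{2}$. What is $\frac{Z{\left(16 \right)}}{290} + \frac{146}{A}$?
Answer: $\frac{141122}{63945} \approx 2.2069$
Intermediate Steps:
$A = 441$
$Z{\left(M \right)} = 2 M \left(1 + M\right)$ ($Z{\left(M \right)} = \left(M + M\right) \left(M + \left(-1\right)^{2}\right) = 2 M \left(M + 1\right) = 2 M \left(1 + M\right)$)
$\frac{Z{\left(16 \right)}}{290} + \frac{146}{A} = \frac{2 \cdot 16 \left(1 + 16\right)}{290} + \frac{146}{441} = 2 \cdot 16 \cdot 17 \cdot \frac{1}{290} + 146 \cdot \frac{1}{441} = 544 \cdot \frac{1}{290} + \frac{146}{441} = \frac{272}{145} + \frac{146}{441} = \frac{141122}{63945}$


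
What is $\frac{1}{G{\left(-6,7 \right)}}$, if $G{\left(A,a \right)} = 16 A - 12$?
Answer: $- \frac{1}{108} \approx -0.0092593$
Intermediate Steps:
$G{\left(A,a \right)} = -12 + 16 A$
$\frac{1}{G{\left(-6,7 \right)}} = \frac{1}{-12 + 16 \left(-6\right)} = \frac{1}{-12 - 96} = \frac{1}{-108} = - \frac{1}{108}$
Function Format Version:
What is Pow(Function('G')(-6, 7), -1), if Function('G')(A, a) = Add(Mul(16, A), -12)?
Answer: Rational(-1, 108) ≈ -0.0092593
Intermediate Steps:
Function('G')(A, a) = Add(-12, Mul(16, A))
Pow(Function('G')(-6, 7), -1) = Pow(Add(-12, Mul(16, -6)), -1) = Pow(Add(-12, -96), -1) = Pow(-108, -1) = Rational(-1, 108)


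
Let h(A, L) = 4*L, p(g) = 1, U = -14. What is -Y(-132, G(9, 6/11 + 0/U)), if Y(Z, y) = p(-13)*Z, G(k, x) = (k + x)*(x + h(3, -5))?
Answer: 132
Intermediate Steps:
G(k, x) = (-20 + x)*(k + x) (G(k, x) = (k + x)*(x + 4*(-5)) = (k + x)*(x - 20) = (k + x)*(-20 + x) = (-20 + x)*(k + x))
Y(Z, y) = Z (Y(Z, y) = 1*Z = Z)
-Y(-132, G(9, 6/11 + 0/U)) = -1*(-132) = 132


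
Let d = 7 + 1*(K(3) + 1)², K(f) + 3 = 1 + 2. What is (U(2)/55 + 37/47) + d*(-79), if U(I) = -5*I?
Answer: -326431/517 ≈ -631.39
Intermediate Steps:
K(f) = 0 (K(f) = -3 + (1 + 2) = -3 + 3 = 0)
d = 8 (d = 7 + 1*(0 + 1)² = 7 + 1*1² = 7 + 1*1 = 7 + 1 = 8)
(U(2)/55 + 37/47) + d*(-79) = (-5*2/55 + 37/47) + 8*(-79) = (-10*1/55 + 37*(1/47)) - 632 = (-2/11 + 37/47) - 632 = 313/517 - 632 = -326431/517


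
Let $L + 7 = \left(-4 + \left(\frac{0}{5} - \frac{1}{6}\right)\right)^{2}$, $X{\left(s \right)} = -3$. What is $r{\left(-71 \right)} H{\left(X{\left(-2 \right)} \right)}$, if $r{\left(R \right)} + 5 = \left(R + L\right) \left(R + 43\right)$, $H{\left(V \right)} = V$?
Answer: $- \frac{15236}{3} \approx -5078.7$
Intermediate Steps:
$L = \frac{373}{36}$ ($L = -7 + \left(-4 + \left(\frac{0}{5} - \frac{1}{6}\right)\right)^{2} = -7 + \left(-4 + \left(0 \cdot \frac{1}{5} - \frac{1}{6}\right)\right)^{2} = -7 + \left(-4 + \left(0 - \frac{1}{6}\right)\right)^{2} = -7 + \left(-4 - \frac{1}{6}\right)^{2} = -7 + \left(- \frac{25}{6}\right)^{2} = -7 + \frac{625}{36} = \frac{373}{36} \approx 10.361$)
$r{\left(R \right)} = -5 + \left(43 + R\right) \left(\frac{373}{36} + R\right)$ ($r{\left(R \right)} = -5 + \left(R + \frac{373}{36}\right) \left(R + 43\right) = -5 + \left(\frac{373}{36} + R\right) \left(43 + R\right) = -5 + \left(43 + R\right) \left(\frac{373}{36} + R\right)$)
$r{\left(-71 \right)} H{\left(X{\left(-2 \right)} \right)} = \left(\frac{15859}{36} + \left(-71\right)^{2} + \frac{1921}{36} \left(-71\right)\right) \left(-3\right) = \left(\frac{15859}{36} + 5041 - \frac{136391}{36}\right) \left(-3\right) = \frac{15236}{9} \left(-3\right) = - \frac{15236}{3}$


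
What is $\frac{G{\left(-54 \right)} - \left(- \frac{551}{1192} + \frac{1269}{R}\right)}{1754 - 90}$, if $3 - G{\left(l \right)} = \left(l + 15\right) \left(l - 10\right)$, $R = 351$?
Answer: $- \frac{38680389}{25785344} \approx -1.5001$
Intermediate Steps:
$G{\left(l \right)} = 3 - \left(-10 + l\right) \left(15 + l\right)$ ($G{\left(l \right)} = 3 - \left(l + 15\right) \left(l - 10\right) = 3 - \left(15 + l\right) \left(-10 + l\right) = 3 - \left(-10 + l\right) \left(15 + l\right)$)
$\frac{G{\left(-54 \right)} - \left(- \frac{551}{1192} + \frac{1269}{R}\right)}{1754 - 90} = \frac{\left(153 - \left(-54\right)^{2} - -270\right) - \left(- \frac{551}{1192} + \frac{47}{13}\right)}{1754 - 90} = \frac{\left(153 - 2916 + 270\right) - \frac{48861}{15496}}{1664} = \left(\left(153 - 2916 + 270\right) + \left(- \frac{47}{13} + \frac{551}{1192}\right)\right) \frac{1}{1664} = \left(-2493 - \frac{48861}{15496}\right) \frac{1}{1664} = \left(- \frac{38680389}{15496}\right) \frac{1}{1664} = - \frac{38680389}{25785344}$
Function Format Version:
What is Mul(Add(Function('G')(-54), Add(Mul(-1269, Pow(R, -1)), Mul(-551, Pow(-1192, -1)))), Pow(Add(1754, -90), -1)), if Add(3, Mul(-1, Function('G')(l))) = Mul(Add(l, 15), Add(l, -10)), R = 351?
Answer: Rational(-38680389, 25785344) ≈ -1.5001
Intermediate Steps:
Function('G')(l) = Add(3, Mul(-1, Add(-10, l), Add(15, l))) (Function('G')(l) = Add(3, Mul(-1, Mul(Add(l, 15), Add(l, -10)))) = Add(3, Mul(-1, Mul(Add(15, l), Add(-10, l)))) = Add(3, Mul(-1, Mul(Add(-10, l), Add(15, l)))) = Add(3, Mul(-1, Add(-10, l), Add(15, l))))
Mul(Add(Function('G')(-54), Add(Mul(-1269, Pow(R, -1)), Mul(-551, Pow(-1192, -1)))), Pow(Add(1754, -90), -1)) = Mul(Add(Add(153, Mul(-1, Pow(-54, 2)), Mul(-5, -54)), Add(Mul(-1269, Pow(351, -1)), Mul(-551, Pow(-1192, -1)))), Pow(Add(1754, -90), -1)) = Mul(Add(Add(153, Mul(-1, 2916), 270), Add(Mul(-1269, Rational(1, 351)), Mul(-551, Rational(-1, 1192)))), Pow(1664, -1)) = Mul(Add(Add(153, -2916, 270), Add(Rational(-47, 13), Rational(551, 1192))), Rational(1, 1664)) = Mul(Add(-2493, Rational(-48861, 15496)), Rational(1, 1664)) = Mul(Rational(-38680389, 15496), Rational(1, 1664)) = Rational(-38680389, 25785344)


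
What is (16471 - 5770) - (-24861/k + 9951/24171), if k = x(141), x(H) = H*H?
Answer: 571411187639/53393739 ≈ 10702.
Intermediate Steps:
x(H) = H²
k = 19881 (k = 141² = 19881)
(16471 - 5770) - (-24861/k + 9951/24171) = (16471 - 5770) - (-24861/19881 + 9951/24171) = 10701 - (-24861*1/19881 + 9951*(1/24171)) = 10701 - (-8287/6627 + 3317/8057) = 10701 - 1*(-44786600/53393739) = 10701 + 44786600/53393739 = 571411187639/53393739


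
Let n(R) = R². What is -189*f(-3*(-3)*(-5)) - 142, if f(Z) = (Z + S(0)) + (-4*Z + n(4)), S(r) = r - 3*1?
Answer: -28114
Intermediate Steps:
S(r) = -3 + r (S(r) = r - 3 = -3 + r)
f(Z) = 13 - 3*Z (f(Z) = (Z + (-3 + 0)) + (-4*Z + 4²) = (Z - 3) + (-4*Z + 16) = (-3 + Z) + (16 - 4*Z) = 13 - 3*Z)
-189*f(-3*(-3)*(-5)) - 142 = -189*(13 - 3*(-3*(-3))*(-5)) - 142 = -189*(13 - 27*(-5)) - 142 = -189*(13 - 3*(-45)) - 142 = -189*(13 + 135) - 142 = -189*148 - 142 = -27972 - 142 = -28114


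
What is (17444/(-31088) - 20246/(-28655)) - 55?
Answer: -12216478843/222706660 ≈ -54.855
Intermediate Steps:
(17444/(-31088) - 20246/(-28655)) - 55 = (17444*(-1/31088) - 20246*(-1/28655)) - 55 = (-4361/7772 + 20246/28655) - 55 = 32387457/222706660 - 55 = -12216478843/222706660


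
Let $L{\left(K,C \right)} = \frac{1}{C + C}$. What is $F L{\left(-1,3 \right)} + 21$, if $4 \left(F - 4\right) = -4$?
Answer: $\frac{43}{2} \approx 21.5$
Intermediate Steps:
$F = 3$ ($F = 4 + \frac{1}{4} \left(-4\right) = 4 - 1 = 3$)
$L{\left(K,C \right)} = \frac{1}{2 C}$
$F L{\left(-1,3 \right)} + 21 = 3 \frac{1}{2 \cdot 3} + 21 = 3 \cdot \frac{1}{2} \cdot \frac{1}{3} + 21 = 3 \cdot \frac{1}{6} + 21 = \frac{1}{2} + 21 = \frac{43}{2}$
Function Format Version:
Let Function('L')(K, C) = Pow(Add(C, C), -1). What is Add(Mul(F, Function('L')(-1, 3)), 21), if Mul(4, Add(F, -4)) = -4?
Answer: Rational(43, 2) ≈ 21.500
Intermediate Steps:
F = 3 (F = Add(4, Mul(Rational(1, 4), -4)) = Add(4, -1) = 3)
Function('L')(K, C) = Mul(Rational(1, 2), Pow(C, -1)) (Function('L')(K, C) = Pow(Mul(2, C), -1) = Mul(Rational(1, 2), Pow(C, -1)))
Add(Mul(F, Function('L')(-1, 3)), 21) = Add(Mul(3, Mul(Rational(1, 2), Pow(3, -1))), 21) = Add(Mul(3, Mul(Rational(1, 2), Rational(1, 3))), 21) = Add(Mul(3, Rational(1, 6)), 21) = Add(Rational(1, 2), 21) = Rational(43, 2)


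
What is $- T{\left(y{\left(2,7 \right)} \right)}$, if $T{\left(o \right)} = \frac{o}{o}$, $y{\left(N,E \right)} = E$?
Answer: $-1$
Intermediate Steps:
$T{\left(o \right)} = 1$
$- T{\left(y{\left(2,7 \right)} \right)} = \left(-1\right) 1 = -1$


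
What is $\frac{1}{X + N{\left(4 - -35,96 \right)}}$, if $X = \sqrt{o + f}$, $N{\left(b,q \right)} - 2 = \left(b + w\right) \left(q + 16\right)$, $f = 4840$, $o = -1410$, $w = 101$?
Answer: $\frac{7841}{122960847} - \frac{7 \sqrt{70}}{245921694} \approx 6.353 \cdot 10^{-5}$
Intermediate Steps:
$N{\left(b,q \right)} = 2 + \left(16 + q\right) \left(101 + b\right)$ ($N{\left(b,q \right)} = 2 + \left(b + 101\right) \left(q + 16\right) = 2 + \left(101 + b\right) \left(16 + q\right) = 2 + \left(16 + q\right) \left(101 + b\right)$)
$X = 7 \sqrt{70}$ ($X = \sqrt{-1410 + 4840} = \sqrt{3430} = 7 \sqrt{70} \approx 58.566$)
$\frac{1}{X + N{\left(4 - -35,96 \right)}} = \frac{1}{7 \sqrt{70} + \left(1618 + 16 \left(4 - -35\right) + 101 \cdot 96 + \left(4 - -35\right) 96\right)} = \frac{1}{7 \sqrt{70} + \left(1618 + 16 \left(4 + 35\right) + 9696 + \left(4 + 35\right) 96\right)} = \frac{1}{7 \sqrt{70} + \left(1618 + 16 \cdot 39 + 9696 + 39 \cdot 96\right)} = \frac{1}{7 \sqrt{70} + \left(1618 + 624 + 9696 + 3744\right)} = \frac{1}{7 \sqrt{70} + 15682} = \frac{1}{15682 + 7 \sqrt{70}}$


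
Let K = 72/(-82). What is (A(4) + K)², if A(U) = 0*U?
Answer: 1296/1681 ≈ 0.77097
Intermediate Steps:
K = -36/41 (K = 72*(-1/82) = -36/41 ≈ -0.87805)
A(U) = 0
(A(4) + K)² = (0 - 36/41)² = (-36/41)² = 1296/1681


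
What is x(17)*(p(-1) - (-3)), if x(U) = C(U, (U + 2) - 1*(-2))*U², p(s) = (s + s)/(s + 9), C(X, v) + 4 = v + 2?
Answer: 60401/4 ≈ 15100.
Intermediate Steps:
C(X, v) = -2 + v (C(X, v) = -4 + (v + 2) = -4 + (2 + v) = -2 + v)
p(s) = 2*s/(9 + s) (p(s) = (2*s)/(9 + s) = 2*s/(9 + s))
x(U) = U²*(2 + U) (x(U) = (-2 + ((U + 2) - 1*(-2)))*U² = (-2 + ((2 + U) + 2))*U² = (-2 + (4 + U))*U² = (2 + U)*U² = U²*(2 + U))
x(17)*(p(-1) - (-3)) = (17²*(2 + 17))*(2*(-1)/(9 - 1) - (-3)) = (289*19)*(2*(-1)/8 - 1*(-3)) = 5491*(2*(-1)*(⅛) + 3) = 5491*(-¼ + 3) = 5491*(11/4) = 60401/4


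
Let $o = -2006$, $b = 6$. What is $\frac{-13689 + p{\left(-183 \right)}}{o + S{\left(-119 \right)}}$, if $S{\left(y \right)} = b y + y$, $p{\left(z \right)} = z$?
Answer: $\frac{816}{167} \approx 4.8862$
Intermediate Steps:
$S{\left(y \right)} = 7 y$ ($S{\left(y \right)} = 6 y + y = 7 y$)
$\frac{-13689 + p{\left(-183 \right)}}{o + S{\left(-119 \right)}} = \frac{-13689 - 183}{-2006 + 7 \left(-119\right)} = - \frac{13872}{-2006 - 833} = - \frac{13872}{-2839} = \left(-13872\right) \left(- \frac{1}{2839}\right) = \frac{816}{167}$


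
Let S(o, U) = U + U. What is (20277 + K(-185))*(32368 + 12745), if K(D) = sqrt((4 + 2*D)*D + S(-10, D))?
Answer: 914756301 + 90226*sqrt(16835) ≈ 9.2646e+8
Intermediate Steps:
S(o, U) = 2*U
K(D) = sqrt(2*D + D*(4 + 2*D)) (K(D) = sqrt((4 + 2*D)*D + 2*D) = sqrt(D*(4 + 2*D) + 2*D) = sqrt(2*D + D*(4 + 2*D)))
(20277 + K(-185))*(32368 + 12745) = (20277 + sqrt(2)*sqrt(-185*(3 - 185)))*(32368 + 12745) = (20277 + sqrt(2)*sqrt(-185*(-182)))*45113 = (20277 + sqrt(2)*sqrt(33670))*45113 = (20277 + 2*sqrt(16835))*45113 = 914756301 + 90226*sqrt(16835)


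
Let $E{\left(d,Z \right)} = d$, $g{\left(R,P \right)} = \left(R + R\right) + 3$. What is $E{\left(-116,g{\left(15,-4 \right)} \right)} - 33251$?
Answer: $-33367$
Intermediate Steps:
$g{\left(R,P \right)} = 3 + 2 R$ ($g{\left(R,P \right)} = 2 R + 3 = 3 + 2 R$)
$E{\left(-116,g{\left(15,-4 \right)} \right)} - 33251 = -116 - 33251 = -33367$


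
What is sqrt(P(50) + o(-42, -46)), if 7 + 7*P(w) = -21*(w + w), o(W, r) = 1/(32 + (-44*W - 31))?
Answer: 2*I*sqrt(139137)/43 ≈ 17.349*I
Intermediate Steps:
o(W, r) = 1/(1 - 44*W) (o(W, r) = 1/(32 + (-31 - 44*W)) = 1/(1 - 44*W))
P(w) = -1 - 6*w (P(w) = -1 + (-21*(w + w))/7 = -1 + (-42*w)/7 = -1 - 6*w)
sqrt(P(50) + o(-42, -46)) = sqrt((-1 - 6*50) - 1/(-1 + 44*(-42))) = sqrt((-1 - 300) - 1/(-1 - 1848)) = sqrt(-301 - 1/(-1849)) = sqrt(-301 - 1*(-1/1849)) = sqrt(-301 + 1/1849) = sqrt(-556548/1849) = 2*I*sqrt(139137)/43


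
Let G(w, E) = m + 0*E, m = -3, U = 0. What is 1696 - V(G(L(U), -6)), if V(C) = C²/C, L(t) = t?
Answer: 1699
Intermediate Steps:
G(w, E) = -3 (G(w, E) = -3 + 0*E = -3 + 0 = -3)
V(C) = C
1696 - V(G(L(U), -6)) = 1696 - 1*(-3) = 1696 + 3 = 1699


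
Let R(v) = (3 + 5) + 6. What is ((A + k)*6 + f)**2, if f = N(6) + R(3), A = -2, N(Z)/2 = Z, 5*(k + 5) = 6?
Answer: 1936/25 ≈ 77.440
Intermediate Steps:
k = -19/5 (k = -5 + (1/5)*6 = -5 + 6/5 = -19/5 ≈ -3.8000)
N(Z) = 2*Z
R(v) = 14 (R(v) = 8 + 6 = 14)
f = 26 (f = 2*6 + 14 = 12 + 14 = 26)
((A + k)*6 + f)**2 = ((-2 - 19/5)*6 + 26)**2 = (-29/5*6 + 26)**2 = (-174/5 + 26)**2 = (-44/5)**2 = 1936/25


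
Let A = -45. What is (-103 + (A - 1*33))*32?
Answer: -5792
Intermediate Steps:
(-103 + (A - 1*33))*32 = (-103 + (-45 - 1*33))*32 = (-103 + (-45 - 33))*32 = (-103 - 78)*32 = -181*32 = -5792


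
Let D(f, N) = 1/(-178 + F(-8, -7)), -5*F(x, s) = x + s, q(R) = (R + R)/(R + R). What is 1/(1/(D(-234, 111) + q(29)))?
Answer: 174/175 ≈ 0.99429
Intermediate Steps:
q(R) = 1 (q(R) = (2*R)/((2*R)) = (2*R)*(1/(2*R)) = 1)
F(x, s) = -s/5 - x/5 (F(x, s) = -(x + s)/5 = -(s + x)/5 = -s/5 - x/5)
D(f, N) = -1/175 (D(f, N) = 1/(-178 + (-⅕*(-7) - ⅕*(-8))) = 1/(-178 + (7/5 + 8/5)) = 1/(-178 + 3) = 1/(-175) = -1/175)
1/(1/(D(-234, 111) + q(29))) = 1/(1/(-1/175 + 1)) = 1/(1/(174/175)) = 1/(175/174) = 174/175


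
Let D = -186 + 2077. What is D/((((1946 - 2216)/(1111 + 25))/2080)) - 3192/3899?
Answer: -248879090968/15039 ≈ -1.6549e+7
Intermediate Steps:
D = 1891
D/((((1946 - 2216)/(1111 + 25))/2080)) - 3192/3899 = 1891/((((1946 - 2216)/(1111 + 25))/2080)) - 3192/3899 = 1891/((-270/1136*(1/2080))) - 3192*1/3899 = 1891/((-270*1/1136*(1/2080))) - 456/557 = 1891/((-135/568*1/2080)) - 456/557 = 1891/(-27/236288) - 456/557 = 1891*(-236288/27) - 456/557 = -446820608/27 - 456/557 = -248879090968/15039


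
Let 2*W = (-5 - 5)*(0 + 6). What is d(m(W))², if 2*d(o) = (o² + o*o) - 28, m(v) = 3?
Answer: 25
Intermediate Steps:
W = -30 (W = ((-5 - 5)*(0 + 6))/2 = (-10*6)/2 = (½)*(-60) = -30)
d(o) = -14 + o² (d(o) = ((o² + o*o) - 28)/2 = ((o² + o²) - 28)/2 = (2*o² - 28)/2 = (-28 + 2*o²)/2 = -14 + o²)
d(m(W))² = (-14 + 3²)² = (-14 + 9)² = (-5)² = 25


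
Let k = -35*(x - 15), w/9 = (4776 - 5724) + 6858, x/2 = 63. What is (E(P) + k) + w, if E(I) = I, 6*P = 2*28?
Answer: 147943/3 ≈ 49314.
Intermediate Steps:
x = 126 (x = 2*63 = 126)
P = 28/3 (P = (2*28)/6 = (⅙)*56 = 28/3 ≈ 9.3333)
w = 53190 (w = 9*((4776 - 5724) + 6858) = 9*(-948 + 6858) = 9*5910 = 53190)
k = -3885 (k = -35*(126 - 15) = -35*111 = -3885)
(E(P) + k) + w = (28/3 - 3885) + 53190 = -11627/3 + 53190 = 147943/3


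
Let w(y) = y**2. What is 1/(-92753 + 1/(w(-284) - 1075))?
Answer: -79581/7381376492 ≈ -1.0781e-5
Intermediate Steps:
1/(-92753 + 1/(w(-284) - 1075)) = 1/(-92753 + 1/((-284)**2 - 1075)) = 1/(-92753 + 1/(80656 - 1075)) = 1/(-92753 + 1/79581) = 1/(-7381376492/79581) = -79581/7381376492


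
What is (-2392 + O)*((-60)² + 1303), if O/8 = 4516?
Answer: 165407608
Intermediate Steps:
O = 36128 (O = 8*4516 = 36128)
(-2392 + O)*((-60)² + 1303) = (-2392 + 36128)*((-60)² + 1303) = 33736*(3600 + 1303) = 33736*4903 = 165407608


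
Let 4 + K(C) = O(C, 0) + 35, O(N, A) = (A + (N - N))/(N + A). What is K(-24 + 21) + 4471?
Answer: 4502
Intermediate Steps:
O(N, A) = A/(A + N) (O(N, A) = (A + 0)/(A + N) = A/(A + N))
K(C) = 31 (K(C) = -4 + (0/(0 + C) + 35) = -4 + (0/C + 35) = -4 + (0 + 35) = -4 + 35 = 31)
K(-24 + 21) + 4471 = 31 + 4471 = 4502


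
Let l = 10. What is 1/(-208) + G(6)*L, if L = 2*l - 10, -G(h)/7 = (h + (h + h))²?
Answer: -4717441/208 ≈ -22680.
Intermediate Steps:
G(h) = -63*h² (G(h) = -7*(h + (h + h))² = -7*(h + 2*h)² = -7*9*h² = -63*h²)
L = 10 (L = 2*10 - 10 = 20 - 10 = 10)
1/(-208) + G(6)*L = 1/(-208) - 63*6²*10 = -1/208 - 63*36*10 = -1/208 - 2268*10 = -1/208 - 22680 = -4717441/208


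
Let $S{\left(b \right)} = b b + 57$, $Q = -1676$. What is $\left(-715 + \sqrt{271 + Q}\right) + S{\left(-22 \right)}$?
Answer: $-174 + i \sqrt{1405} \approx -174.0 + 37.483 i$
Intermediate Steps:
$S{\left(b \right)} = 57 + b^{2}$ ($S{\left(b \right)} = b^{2} + 57 = 57 + b^{2}$)
$\left(-715 + \sqrt{271 + Q}\right) + S{\left(-22 \right)} = \left(-715 + \sqrt{271 - 1676}\right) + \left(57 + \left(-22\right)^{2}\right) = \left(-715 + \sqrt{-1405}\right) + \left(57 + 484\right) = \left(-715 + i \sqrt{1405}\right) + 541 = -174 + i \sqrt{1405}$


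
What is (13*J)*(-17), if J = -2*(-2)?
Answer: -884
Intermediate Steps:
J = 4
(13*J)*(-17) = (13*4)*(-17) = 52*(-17) = -884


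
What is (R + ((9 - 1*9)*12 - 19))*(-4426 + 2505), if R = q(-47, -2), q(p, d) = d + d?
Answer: 44183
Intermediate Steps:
q(p, d) = 2*d
R = -4 (R = 2*(-2) = -4)
(R + ((9 - 1*9)*12 - 19))*(-4426 + 2505) = (-4 + ((9 - 1*9)*12 - 19))*(-4426 + 2505) = (-4 + ((9 - 9)*12 - 19))*(-1921) = (-4 + (0*12 - 19))*(-1921) = (-4 + (0 - 19))*(-1921) = (-4 - 19)*(-1921) = -23*(-1921) = 44183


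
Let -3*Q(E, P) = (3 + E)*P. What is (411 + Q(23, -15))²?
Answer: 292681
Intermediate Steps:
Q(E, P) = -P*(3 + E)/3 (Q(E, P) = -(3 + E)*P/3 = -P*(3 + E)/3)
(411 + Q(23, -15))² = (411 - ⅓*(-15)*(3 + 23))² = (411 - ⅓*(-15)*26)² = (411 + 130)² = 541² = 292681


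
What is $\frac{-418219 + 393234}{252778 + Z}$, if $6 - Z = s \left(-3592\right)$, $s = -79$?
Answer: $\frac{24985}{30984} \approx 0.80638$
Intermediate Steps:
$Z = -283762$ ($Z = 6 - \left(-79\right) \left(-3592\right) = 6 - 283768 = -283762$)
$\frac{-418219 + 393234}{252778 + Z} = \frac{-418219 + 393234}{252778 - 283762} = - \frac{24985}{-30984} = \left(-24985\right) \left(- \frac{1}{30984}\right) = \frac{24985}{30984}$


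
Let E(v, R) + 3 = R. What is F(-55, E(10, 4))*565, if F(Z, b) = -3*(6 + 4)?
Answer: -16950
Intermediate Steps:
E(v, R) = -3 + R
F(Z, b) = -30 (F(Z, b) = -3*10 = -30)
F(-55, E(10, 4))*565 = -30*565 = -16950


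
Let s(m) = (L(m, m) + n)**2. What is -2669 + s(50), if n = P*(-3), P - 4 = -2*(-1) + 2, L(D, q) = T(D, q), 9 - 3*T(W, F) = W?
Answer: -11252/9 ≈ -1250.2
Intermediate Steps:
T(W, F) = 3 - W/3
L(D, q) = 3 - D/3
P = 8 (P = 4 + (-2*(-1) + 2) = 4 + (2 + 2) = 4 + 4 = 8)
n = -24 (n = 8*(-3) = -24)
s(m) = (-21 - m/3)**2 (s(m) = ((3 - m/3) - 24)**2 = (-21 - m/3)**2)
-2669 + s(50) = -2669 + (63 + 50)**2/9 = -2669 + (1/9)*113**2 = -2669 + (1/9)*12769 = -2669 + 12769/9 = -11252/9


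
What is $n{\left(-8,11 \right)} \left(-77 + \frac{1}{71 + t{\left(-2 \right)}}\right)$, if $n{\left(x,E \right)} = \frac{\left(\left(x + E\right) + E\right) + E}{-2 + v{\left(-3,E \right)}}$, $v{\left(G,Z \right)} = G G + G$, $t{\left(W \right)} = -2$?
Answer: $- \frac{33200}{69} \approx -481.16$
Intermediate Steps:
$v{\left(G,Z \right)} = G + G^{2}$ ($v{\left(G,Z \right)} = G^{2} + G = G + G^{2}$)
$n{\left(x,E \right)} = \frac{x}{4} + \frac{3 E}{4}$ ($n{\left(x,E \right)} = \frac{\left(\left(x + E\right) + E\right) + E}{-2 - 3 \left(1 - 3\right)} = \frac{\left(\left(E + x\right) + E\right) + E}{-2 - -6} = \frac{\left(x + 2 E\right) + E}{-2 + 6} = \frac{x + 3 E}{4} = \left(x + 3 E\right) \frac{1}{4} = \frac{x}{4} + \frac{3 E}{4}$)
$n{\left(-8,11 \right)} \left(-77 + \frac{1}{71 + t{\left(-2 \right)}}\right) = \left(\frac{1}{4} \left(-8\right) + \frac{3}{4} \cdot 11\right) \left(-77 + \frac{1}{71 - 2}\right) = \left(-2 + \frac{33}{4}\right) \left(-77 + \frac{1}{69}\right) = \frac{25 \left(-77 + \frac{1}{69}\right)}{4} = \frac{25}{4} \left(- \frac{5312}{69}\right) = - \frac{33200}{69}$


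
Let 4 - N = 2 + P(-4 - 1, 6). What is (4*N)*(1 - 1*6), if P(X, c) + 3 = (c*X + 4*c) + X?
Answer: -320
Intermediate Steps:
P(X, c) = -3 + X + 4*c + X*c (P(X, c) = -3 + ((c*X + 4*c) + X) = -3 + ((X*c + 4*c) + X) = -3 + ((4*c + X*c) + X) = -3 + (X + 4*c + X*c) = -3 + X + 4*c + X*c)
N = 16 (N = 4 - (2 + (-3 + (-4 - 1) + 4*6 + (-4 - 1)*6)) = 4 - (2 + (-3 - 5 + 24 - 5*6)) = 4 - (2 + (-3 - 5 + 24 - 30)) = 4 - (2 - 14) = 4 - 1*(-12) = 4 + 12 = 16)
(4*N)*(1 - 1*6) = (4*16)*(1 - 1*6) = 64*(1 - 6) = 64*(-5) = -320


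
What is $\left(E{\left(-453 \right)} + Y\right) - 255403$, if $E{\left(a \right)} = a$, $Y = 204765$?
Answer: $-51091$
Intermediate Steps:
$\left(E{\left(-453 \right)} + Y\right) - 255403 = \left(-453 + 204765\right) - 255403 = 204312 - 255403 = -51091$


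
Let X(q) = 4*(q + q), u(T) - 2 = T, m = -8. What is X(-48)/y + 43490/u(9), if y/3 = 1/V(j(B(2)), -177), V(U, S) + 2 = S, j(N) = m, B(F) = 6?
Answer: 295522/11 ≈ 26866.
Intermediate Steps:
j(N) = -8
V(U, S) = -2 + S
u(T) = 2 + T
X(q) = 8*q (X(q) = 4*(2*q) = 8*q)
y = -3/179 (y = 3/(-2 - 177) = 3/(-179) = 3*(-1/179) = -3/179 ≈ -0.016760)
X(-48)/y + 43490/u(9) = (8*(-48))/(-3/179) + 43490/(2 + 9) = -384*(-179/3) + 43490/11 = 22912 + 43490*(1/11) = 22912 + 43490/11 = 295522/11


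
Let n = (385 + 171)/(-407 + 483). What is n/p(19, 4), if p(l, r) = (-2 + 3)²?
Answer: 139/19 ≈ 7.3158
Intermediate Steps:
n = 139/19 (n = 556/76 = 556*(1/76) = 139/19 ≈ 7.3158)
p(l, r) = 1 (p(l, r) = 1² = 1)
n/p(19, 4) = (139/19)/1 = (139/19)*1 = 139/19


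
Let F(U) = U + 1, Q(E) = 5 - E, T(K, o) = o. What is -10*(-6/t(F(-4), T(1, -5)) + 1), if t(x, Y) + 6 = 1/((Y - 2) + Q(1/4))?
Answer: -560/29 ≈ -19.310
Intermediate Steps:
F(U) = 1 + U
t(x, Y) = -6 + 1/(11/4 + Y) (t(x, Y) = -6 + 1/((Y - 2) + (5 - 1/4)) = -6 + 1/((-2 + Y) + (5 - 1*¼)) = -6 + 1/((-2 + Y) + (5 - ¼)) = -6 + 1/((-2 + Y) + 19/4) = -6 + 1/(11/4 + Y))
-10*(-6/t(F(-4), T(1, -5)) + 1) = -10*(-6*(11 + 4*(-5))/(2*(-31 - 12*(-5))) + 1) = -10*(-6*(11 - 20)/(2*(-31 + 60)) + 1) = -10*(-6/(2*29/(-9)) + 1) = -10*(-6/(2*(-⅑)*29) + 1) = -10*(-6/(-58/9) + 1) = -10*(-6*(-9/58) + 1) = -10*(27/29 + 1) = -10*56/29 = -560/29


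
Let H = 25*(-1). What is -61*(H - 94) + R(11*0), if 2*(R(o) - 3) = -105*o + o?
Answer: 7262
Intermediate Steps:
H = -25
R(o) = 3 - 52*o (R(o) = 3 + (-105*o + o)/2 = 3 + (-104*o)/2 = 3 - 52*o)
-61*(H - 94) + R(11*0) = -61*(-25 - 94) + (3 - 572*0) = -61*(-119) + (3 - 52*0) = 7259 + (3 + 0) = 7259 + 3 = 7262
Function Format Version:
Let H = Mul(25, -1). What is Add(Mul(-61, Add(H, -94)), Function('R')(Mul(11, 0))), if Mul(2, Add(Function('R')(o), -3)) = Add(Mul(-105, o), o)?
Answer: 7262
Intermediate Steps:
H = -25
Function('R')(o) = Add(3, Mul(-52, o)) (Function('R')(o) = Add(3, Mul(Rational(1, 2), Add(Mul(-105, o), o))) = Add(3, Mul(Rational(1, 2), Mul(-104, o))) = Add(3, Mul(-52, o)))
Add(Mul(-61, Add(H, -94)), Function('R')(Mul(11, 0))) = Add(Mul(-61, Add(-25, -94)), Add(3, Mul(-52, Mul(11, 0)))) = Add(Mul(-61, -119), Add(3, Mul(-52, 0))) = Add(7259, Add(3, 0)) = Add(7259, 3) = 7262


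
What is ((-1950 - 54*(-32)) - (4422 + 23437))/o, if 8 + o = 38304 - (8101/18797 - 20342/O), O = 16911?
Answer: -8926277837427/12173627234395 ≈ -0.73325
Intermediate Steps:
o = 12173627234395/317876067 (o = -8 + (38304 - (8101/18797 - 20342/16911)) = -8 + (38304 - 1*(-245372563/317876067)) = -8 + (38304 + 245372563/317876067) = -8 + 12176170242931/317876067 = 12173627234395/317876067 ≈ 38297.)
((-1950 - 54*(-32)) - (4422 + 23437))/o = ((-1950 - 54*(-32)) - (4422 + 23437))/(12173627234395/317876067) = ((-1950 + 1728) - 1*27859)*(317876067/12173627234395) = (-222 - 27859)*(317876067/12173627234395) = -28081*317876067/12173627234395 = -8926277837427/12173627234395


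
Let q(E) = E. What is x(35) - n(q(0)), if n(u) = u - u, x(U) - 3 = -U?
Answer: -32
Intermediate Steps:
x(U) = 3 - U
n(u) = 0
x(35) - n(q(0)) = (3 - 1*35) - 1*0 = (3 - 35) + 0 = -32 + 0 = -32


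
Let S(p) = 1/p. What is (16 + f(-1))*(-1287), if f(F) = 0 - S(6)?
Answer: -40755/2 ≈ -20378.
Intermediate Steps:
f(F) = -⅙ (f(F) = 0 - 1/6 = 0 - 1*⅙ = 0 - ⅙ = -⅙)
(16 + f(-1))*(-1287) = (16 - ⅙)*(-1287) = (95/6)*(-1287) = -40755/2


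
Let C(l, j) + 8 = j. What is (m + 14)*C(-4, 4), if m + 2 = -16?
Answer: 16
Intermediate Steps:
m = -18 (m = -2 - 16 = -18)
C(l, j) = -8 + j
(m + 14)*C(-4, 4) = (-18 + 14)*(-8 + 4) = -4*(-4) = 16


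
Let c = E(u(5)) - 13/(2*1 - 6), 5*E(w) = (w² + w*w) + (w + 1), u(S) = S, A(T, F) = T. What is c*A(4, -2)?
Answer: 289/5 ≈ 57.800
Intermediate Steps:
E(w) = ⅕ + w/5 + 2*w²/5 (E(w) = ((w² + w*w) + (w + 1))/5 = ((w² + w²) + (1 + w))/5 = (2*w² + (1 + w))/5 = (1 + w + 2*w²)/5 = ⅕ + w/5 + 2*w²/5)
c = 289/20 (c = (⅕ + (⅕)*5 + (⅖)*5²) - 13/(2*1 - 6) = (⅕ + 1 + (⅖)*25) - 13/(2 - 6) = (⅕ + 1 + 10) - 13/(-4) = 56/5 - 13*(-¼) = 56/5 + 13/4 = 289/20 ≈ 14.450)
c*A(4, -2) = (289/20)*4 = 289/5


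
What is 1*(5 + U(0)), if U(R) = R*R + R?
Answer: 5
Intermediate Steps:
U(R) = R + R² (U(R) = R² + R = R + R²)
1*(5 + U(0)) = 1*(5 + 0*(1 + 0)) = 1*(5 + 0*1) = 1*(5 + 0) = 1*5 = 5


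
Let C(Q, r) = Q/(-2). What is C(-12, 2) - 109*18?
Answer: -1956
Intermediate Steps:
C(Q, r) = -Q/2 (C(Q, r) = Q*(-½) = -Q/2)
C(-12, 2) - 109*18 = -½*(-12) - 109*18 = 6 - 1962 = -1956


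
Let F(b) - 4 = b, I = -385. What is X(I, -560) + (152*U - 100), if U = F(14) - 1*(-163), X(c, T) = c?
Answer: 27027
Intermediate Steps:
F(b) = 4 + b
U = 181 (U = (4 + 14) - 1*(-163) = 18 + 163 = 181)
X(I, -560) + (152*U - 100) = -385 + (152*181 - 100) = -385 + (27512 - 100) = -385 + 27412 = 27027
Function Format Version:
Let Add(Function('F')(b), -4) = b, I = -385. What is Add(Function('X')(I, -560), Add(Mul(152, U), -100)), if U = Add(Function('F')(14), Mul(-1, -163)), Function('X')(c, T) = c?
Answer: 27027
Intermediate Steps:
Function('F')(b) = Add(4, b)
U = 181 (U = Add(Add(4, 14), Mul(-1, -163)) = Add(18, 163) = 181)
Add(Function('X')(I, -560), Add(Mul(152, U), -100)) = Add(-385, Add(Mul(152, 181), -100)) = Add(-385, Add(27512, -100)) = Add(-385, 27412) = 27027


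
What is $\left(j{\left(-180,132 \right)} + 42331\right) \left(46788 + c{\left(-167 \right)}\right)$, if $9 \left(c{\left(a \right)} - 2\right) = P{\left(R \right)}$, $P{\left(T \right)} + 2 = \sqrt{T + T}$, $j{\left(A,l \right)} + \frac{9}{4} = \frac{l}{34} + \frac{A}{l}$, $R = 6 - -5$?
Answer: $\frac{3333468714553}{1683} + \frac{31663789 \sqrt{22}}{6732} \approx 1.9807 \cdot 10^{9}$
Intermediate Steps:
$R = 11$ ($R = 6 + 5 = 11$)
$j{\left(A,l \right)} = - \frac{9}{4} + \frac{l}{34} + \frac{A}{l}$ ($j{\left(A,l \right)} = - \frac{9}{4} + \left(\frac{l}{34} + \frac{A}{l}\right) = - \frac{9}{4} + \frac{l}{34} + \frac{A}{l}$)
$P{\left(T \right)} = -2 + \sqrt{2} \sqrt{T}$ ($P{\left(T \right)} = -2 + \sqrt{T + T} = -2 + \sqrt{2 T} = -2 + \sqrt{2} \sqrt{T}$)
$c{\left(a \right)} = \frac{16}{9} + \frac{\sqrt{22}}{9}$ ($c{\left(a \right)} = 2 + \frac{-2 + \sqrt{2} \sqrt{11}}{9} = 2 + \frac{-2 + \sqrt{22}}{9} = 2 - \left(\frac{2}{9} - \frac{\sqrt{22}}{9}\right) = \frac{16}{9} + \frac{\sqrt{22}}{9}$)
$\left(j{\left(-180,132 \right)} + 42331\right) \left(46788 + c{\left(-167 \right)}\right) = \left(\left(- \frac{9}{4} + \frac{1}{34} \cdot 132 - \frac{180}{132}\right) + 42331\right) \left(46788 + \left(\frac{16}{9} + \frac{\sqrt{22}}{9}\right)\right) = \left(\left(- \frac{9}{4} + \frac{66}{17} - \frac{15}{11}\right) + 42331\right) \left(\frac{421108}{9} + \frac{\sqrt{22}}{9}\right) = \left(\frac{201}{748} + 42331\right) \left(\frac{421108}{9} + \frac{\sqrt{22}}{9}\right) = \frac{31663789 \left(\frac{421108}{9} + \frac{\sqrt{22}}{9}\right)}{748} = \frac{3333468714553}{1683} + \frac{31663789 \sqrt{22}}{6732}$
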